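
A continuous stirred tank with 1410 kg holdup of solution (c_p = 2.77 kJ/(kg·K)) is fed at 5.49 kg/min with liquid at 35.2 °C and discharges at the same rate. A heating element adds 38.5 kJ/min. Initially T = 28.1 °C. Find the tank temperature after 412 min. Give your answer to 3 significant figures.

35.8 °C

M c_p dT/dt = ṁ c_p (T_in − T) + Q̇.
τ = M/ṁ = 256.83 min; T_ss = T_in + Q̇/(ṁ c_p) = 35.2 + 38.5/(5.49·2.77) = 37.732 °C.
Integrating: T(t) = T_ss + (T₀ − T_ss) e^(−t/τ).
T(412) = 37.732 + (-9.6317)·e^(−412/256.83) = 37.732 + (-9.6317)·0.20106 = 35.795 °C.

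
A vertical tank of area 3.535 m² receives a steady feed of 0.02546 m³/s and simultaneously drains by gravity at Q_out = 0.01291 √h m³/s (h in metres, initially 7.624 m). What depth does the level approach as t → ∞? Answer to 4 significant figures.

3.889 m

Mass balance (ρ constant): A dh/dt = Q_in − 0.01291 √h. At steady state dh/dt = 0:
Q_in = 0.01291 √h_ss ⇒ √h_ss = 0.02546/0.01291 = 1.97211.
h_ss = 1.97211² = 3.88924 m. (Since h₀ = 7.624 m > h_ss, the level will fall toward this value.)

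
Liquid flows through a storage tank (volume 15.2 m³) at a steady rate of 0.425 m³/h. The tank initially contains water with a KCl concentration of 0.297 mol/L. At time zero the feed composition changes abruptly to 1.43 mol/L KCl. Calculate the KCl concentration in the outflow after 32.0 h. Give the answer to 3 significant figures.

Accumulation = in − out for the solute gives V dC/dt = Q(C_in − C).
So dC/dt = (C_in − C)/τ with τ = V/Q = 15.2/0.425 = 35.765 h.
Integrating: C(t) = C_in + (C₀ − C_in) e^(−t/τ).
C(32.0) = 1.43 + (0.297 − 1.43)·e^(−32.0/35.765) = 1.43 + (-1.1330)·0.40872 = 0.96693 mol/L.

0.967 mol/L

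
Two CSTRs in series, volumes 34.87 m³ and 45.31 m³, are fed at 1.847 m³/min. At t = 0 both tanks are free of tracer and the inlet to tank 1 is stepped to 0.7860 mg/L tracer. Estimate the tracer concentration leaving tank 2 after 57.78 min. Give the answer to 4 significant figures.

0.5854 mg/L

Species balance on tank i: dCᵢ/dt = (Cᵢ₋₁ − Cᵢ)/τᵢ with τᵢ = Vᵢ/Q.
τ₁ = 34.87/1.847 = 18.8793 min; τ₂ = 45.31/1.847 = 24.5317 min.
Tank 1: C₁ = C_in(1 − e^(−t/τ₁)). Tank 2 (τ₁ ≠ τ₂): C₂ = C_in[1 − (τ₁ e^(−t/τ₁) − τ₂ e^(−t/τ₂))/(τ₁ − τ₂)].
At t = 57.78: e^(−t/τ₁) = 0.0468642, e^(−t/τ₂) = 0.0948629.
C₂ = 0.7860·[1 − (18.8793·0.0468642 − 24.5317·0.0948629)/(-5.65241)] = 0.7860·0.744820 = 0.585428 mg/L.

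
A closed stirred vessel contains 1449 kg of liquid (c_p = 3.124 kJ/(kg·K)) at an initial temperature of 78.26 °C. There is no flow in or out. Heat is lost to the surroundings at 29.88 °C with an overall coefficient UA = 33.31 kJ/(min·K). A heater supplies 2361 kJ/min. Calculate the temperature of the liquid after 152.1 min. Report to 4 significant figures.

93.41 °C

M c_p dT/dt = −UA(T − T_amb) + Q̇.
dT/dt = (T_ss − T)/τ with T_ss = T_amb + Q̇/UA = 29.88 + 2361/33.31 = 100.760 °C, τ = M c_p/UA = 1449·3.124/33.31 = 135.895 min.
T approaches T_ss exponentially: T(t) = T_ss + (T₀ − T_ss) e^(−t/τ).
T(152.1) = 100.760 + (-22.4996)·0.326527 = 93.4129 °C.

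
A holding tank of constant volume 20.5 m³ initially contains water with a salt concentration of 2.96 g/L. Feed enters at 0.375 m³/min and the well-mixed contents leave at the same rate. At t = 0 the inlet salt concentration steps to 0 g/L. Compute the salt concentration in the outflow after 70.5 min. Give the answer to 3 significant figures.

Accumulation = in − out for the solute gives V dC/dt = Q(C_in − C).
So dC/dt = (C_in − C)/τ with τ = V/Q = 20.5/0.375 = 54.667 min.
Solution: C(t) = C_in + (C₀ − C_in) e^(−t/τ).
C(70.5) = 0 + (2.96 − 0)·e^(−70.5/54.667) = 0 + (2.9600)·0.27537 = 0.81510 g/L.

0.815 g/L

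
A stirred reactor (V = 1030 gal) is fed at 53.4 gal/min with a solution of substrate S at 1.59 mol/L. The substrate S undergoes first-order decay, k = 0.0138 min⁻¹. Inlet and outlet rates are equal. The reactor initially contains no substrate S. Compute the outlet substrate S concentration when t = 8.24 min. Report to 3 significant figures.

0.525 mol/L

Species balance: V dC/dt = Q C_in − Q C − k V C.
This is linear with rate a = Q/V + k = 0.065645 min⁻¹.
C_ss = Q C_in/(Q + kV) = 1.2557 mol/L; C(t) = C_ss + (C₀ − C_ss) e^(−a t).
C(8.24) = 1.2557 + (-1.2557)·e^(−0.065645·8.24) = 1.2557 + (-1.2557)·0.58222 = 0.52463 mol/L.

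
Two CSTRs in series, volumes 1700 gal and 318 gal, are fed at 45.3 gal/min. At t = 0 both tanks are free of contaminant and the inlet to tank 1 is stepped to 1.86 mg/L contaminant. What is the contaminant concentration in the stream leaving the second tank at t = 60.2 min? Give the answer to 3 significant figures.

1.40 mg/L

Species balance on tank i: dCᵢ/dt = (Cᵢ₋₁ − Cᵢ)/τᵢ with τᵢ = Vᵢ/Q.
τ₁ = 1700/45.3 = 37.528 min; τ₂ = 318/45.3 = 7.0199 min.
Solving the cascade with C₁(0)=C₂(0)=0 gives C₂(t) = C_in[1 − (τ₁ e^(−t/τ₁) − τ₂ e^(−t/τ₂))/(τ₁ − τ₂)].
At t = 60.2: e^(−t/τ₁) = 0.20106, e^(−t/τ₂) = 0.00018864.
C₂ = 1.86·[1 − (37.528·0.20106 − 7.0199·0.00018864)/(30.508)] = 1.86·0.75272 = 1.4001 mg/L.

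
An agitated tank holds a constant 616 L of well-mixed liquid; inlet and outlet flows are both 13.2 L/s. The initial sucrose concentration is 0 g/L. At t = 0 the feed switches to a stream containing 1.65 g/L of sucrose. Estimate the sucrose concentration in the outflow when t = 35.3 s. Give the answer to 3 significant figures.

Accumulation = in − out for the solute gives V dC/dt = Q(C_in − C).
Time constant τ = V/Q = 616/13.2 = 46.667 s.
This is linear first-order; C(t) = C_in + (C₀ − C_in) e^(−t/τ).
C(35.3) = 1.65 + (0 − 1.65)·e^(−35.3/46.667) = 1.65 + (-1.6500)·0.46934 = 0.87559 g/L.

0.876 g/L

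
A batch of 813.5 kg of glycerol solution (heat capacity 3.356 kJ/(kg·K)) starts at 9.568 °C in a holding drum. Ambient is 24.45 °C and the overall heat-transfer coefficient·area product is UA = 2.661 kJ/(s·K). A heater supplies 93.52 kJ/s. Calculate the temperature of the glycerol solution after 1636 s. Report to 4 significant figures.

Unsteady energy balance on the tank contents: M c_p dT/dt = −UA(T − T_amb) + Q̇.
dT/dt = (T_ss − T)/τ with T_ss = T_amb + Q̇/UA = 24.45 + 93.52/2.661 = 59.5947 °C, τ = M c_p/UA = 813.5·3.356/2.661 = 1025.97 s.
T approaches T_ss exponentially: T(t) = T_ss + (T₀ − T_ss) e^(−t/τ).
T(1636) = 59.5947 + (-50.0267)·0.202992 = 49.4397 °C.

49.44 °C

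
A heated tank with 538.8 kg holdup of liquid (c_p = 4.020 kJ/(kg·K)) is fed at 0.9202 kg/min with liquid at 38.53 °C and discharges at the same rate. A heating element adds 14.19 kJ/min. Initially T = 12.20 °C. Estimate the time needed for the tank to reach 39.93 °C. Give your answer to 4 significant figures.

Unsteady energy balance on the tank contents: M c_p dT/dt = ṁ c_p (T_in − T) + 14.19.
τ = M/ṁ = 585.525 min; T_ss = T_in + Q̇/(ṁ c_p) = 42.3660 °C.
T(t) = T_ss + (T₀ − T_ss) e^(−t/τ). Set T = 39.93:
e^(−t/τ) = (39.93 − 42.3660)/(12.20 − 42.3660) = 0.0807520
t = −585.525 · ln(0.0807520) = 1473.40 min.

1473 min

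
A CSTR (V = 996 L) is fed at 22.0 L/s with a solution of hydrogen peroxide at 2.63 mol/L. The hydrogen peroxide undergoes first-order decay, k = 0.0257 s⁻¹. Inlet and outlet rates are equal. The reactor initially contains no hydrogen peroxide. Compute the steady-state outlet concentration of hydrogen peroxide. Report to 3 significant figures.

Species balance: V dC/dt = Q C_in − Q C − k V C.
At steady state: 0 = Q C_in − (Q + kV) C_ss, so C_ss = Q C_in/(Q + kV).
C_ss = 22.0·2.63/(22.0 + 0.0257·996) = 57.860/47.597 = 1.2156 mol/L.

1.22 mol/L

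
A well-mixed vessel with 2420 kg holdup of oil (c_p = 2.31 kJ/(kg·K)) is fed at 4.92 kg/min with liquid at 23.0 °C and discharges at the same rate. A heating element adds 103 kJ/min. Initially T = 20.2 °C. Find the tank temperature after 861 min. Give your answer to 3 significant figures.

30.0 °C

M c_p dT/dt = ṁ c_p (T_in − T) + Q̇.
τ = M/ṁ = 491.87 min; T_ss = T_in + Q̇/(ṁ c_p) = 23.0 + 103/(4.92·2.31) = 32.063 °C.
T approaches T_ss exponentially: T(t) = T_ss + (T₀ − T_ss) e^(−t/τ).
T(861) = 32.063 + (-11.863)·e^(−861/491.87) = 32.063 + (-11.863)·0.17369 = 30.002 °C.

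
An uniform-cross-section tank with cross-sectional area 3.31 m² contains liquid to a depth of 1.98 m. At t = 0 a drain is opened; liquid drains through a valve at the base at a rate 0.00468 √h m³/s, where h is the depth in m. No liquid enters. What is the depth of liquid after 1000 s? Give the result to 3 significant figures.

A dh/dt = −Q_out = −0.00468 √h.
This is separable: 2 d(√h)/dt = −0.00468/A, so √h = √h₀ − (0.00468/(2A)) t.
√h = √1.98 − 0.00468·1000/(2·3.31) = 1.4071 − 0.70695 = 0.70018.
h = 0.70018² = 0.49025 m.

0.490 m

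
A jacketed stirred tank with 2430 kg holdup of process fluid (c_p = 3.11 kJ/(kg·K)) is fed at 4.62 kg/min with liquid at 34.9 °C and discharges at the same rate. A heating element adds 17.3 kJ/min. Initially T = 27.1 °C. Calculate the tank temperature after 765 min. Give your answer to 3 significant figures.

34.0 °C

Energy balance: M c_p dT/dt = ṁ c_p (T_in − T) + 17.3.
τ = M/ṁ = 525.97 min; T_ss = T_in + Q̇/(ṁ c_p) = 34.9 + 17.3/(4.62·3.11) = 36.104 °C.
T approaches T_ss exponentially: T(t) = T_ss + (T₀ − T_ss) e^(−t/τ).
T(765) = 36.104 + (-9.0040)·e^(−765/525.97) = 36.104 + (-9.0040)·0.23353 = 34.001 °C.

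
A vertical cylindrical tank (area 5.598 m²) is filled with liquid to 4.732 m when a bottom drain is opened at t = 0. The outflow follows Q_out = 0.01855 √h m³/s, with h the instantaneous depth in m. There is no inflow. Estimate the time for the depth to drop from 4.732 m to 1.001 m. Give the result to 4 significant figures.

709.1 s

With no inflow, A dh/dt = −0.01855 √h.
∫ h^(−1/2) dh = −(0.01855/A) ∫ dt, giving 2√h = 2√h₀ − (0.01855/A) t.
t = 2A(√h₀ − √h)/0.01855 = 2·5.598·(√4.732 − √1.001)/0.01855
  = 11.1960 × (2.17532 − 1.00050) / 0.01855 = 709.070 s.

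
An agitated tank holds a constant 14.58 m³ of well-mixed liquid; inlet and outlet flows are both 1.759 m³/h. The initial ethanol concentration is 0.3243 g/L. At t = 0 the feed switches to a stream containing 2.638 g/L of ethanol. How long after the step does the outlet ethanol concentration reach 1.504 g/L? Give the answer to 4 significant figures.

Mass balance on the solute (V constant): V dC/dt = Q(C_in − C), so τ = V/Q = 8.28880 h.
C(t) = C_in + (C₀ − C_in) e^(−t/τ). Set C = 1.504 and solve for t:
e^(−t/τ) = (C − C_in)/(C₀ − C_in) = (1.504 − 2.638)/(0.3243 − 2.638) = 0.490124
t = −τ ln(…) = 8.28880 × 0.713097 = 5.91072 h.

5.911 h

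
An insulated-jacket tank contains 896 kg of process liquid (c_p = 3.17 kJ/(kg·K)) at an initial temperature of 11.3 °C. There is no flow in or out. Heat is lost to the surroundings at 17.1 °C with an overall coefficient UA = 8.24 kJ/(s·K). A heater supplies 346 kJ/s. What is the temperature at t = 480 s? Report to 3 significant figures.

First-law balance (no shaft work): M c_p dT/dt = −UA(T − T_amb) + Q̇.
dT/dt = (T_ss − T)/τ with T_ss = T_amb + Q̇/UA = 17.1 + 346/8.24 = 59.090 °C, τ = M c_p/UA = 896·3.17/8.24 = 344.70 s.
Integrating: T(t) = T_ss + (T₀ − T_ss) e^(−t/τ).
T(480) = 59.090 + (-47.790)·0.24845 = 47.217 °C.

47.2 °C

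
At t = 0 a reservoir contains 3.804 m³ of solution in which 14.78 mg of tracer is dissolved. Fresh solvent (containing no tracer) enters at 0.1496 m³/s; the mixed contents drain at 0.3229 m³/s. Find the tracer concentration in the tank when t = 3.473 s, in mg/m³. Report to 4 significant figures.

3.349 mg/m³

Let m(t) be the amount of tracer. Volume: V(t) = V₀ + (Q_in − Q_out) t = 3.804 − 0.173300 t; V(3.473) = 3.20213 m³.
Species balance (pure solvent in): dm/dt = −Q_out · m/V(t).
Separate: dm/m = −Q_out dt/V(t) ⇒ ln(m/m₀) = −(Q_out/(Q_in−Q_out)) ln(V/V₀).
m = m₀ (V₀/V)^(Q_out/(Q_in−Q_out)) = 14.78 × (3.804/3.20213)^(-1.86324) = 10.7226 mg.
C = m/V = 10.7226/3.20213 = 3.34859 mg/m³.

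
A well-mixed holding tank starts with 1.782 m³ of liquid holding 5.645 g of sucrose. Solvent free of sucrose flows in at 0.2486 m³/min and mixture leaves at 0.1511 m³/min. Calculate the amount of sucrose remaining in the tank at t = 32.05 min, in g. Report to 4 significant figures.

1.175 g

Let m(t) be the amount of sucrose. Volume: V(t) = V₀ + (Q_in − Q_out) t = 1.782 + 0.0975000 t; V(32.05) = 4.90687 m³.
Species balance (pure solvent in): dm/dt = −Q_out · m/V(t).
dm/m = −Q_out dt/(V₀ + 0.0975000 t); integrating gives ln(m/m₀) = −(Q_out/(Q_in−Q_out)) ln(V/V₀).
m = m₀ (V₀/V)^(Q_out/(Q_in−Q_out)) = 5.645 × (1.782/4.90687)^(1.54974) = 1.17472 g.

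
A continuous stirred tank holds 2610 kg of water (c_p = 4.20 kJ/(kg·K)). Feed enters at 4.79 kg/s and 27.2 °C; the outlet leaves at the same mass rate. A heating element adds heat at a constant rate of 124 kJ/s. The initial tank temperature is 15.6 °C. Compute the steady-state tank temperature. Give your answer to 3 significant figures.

M c_p dT/dt = ṁ c_p (T_in − T) + Q̇.
At steady state dT/dt = 0 ⇒ T_ss = T_in + Q̇/(ṁ c_p) = 27.2 + 124/(4.79·4.20) = 33.364 °C.

33.4 °C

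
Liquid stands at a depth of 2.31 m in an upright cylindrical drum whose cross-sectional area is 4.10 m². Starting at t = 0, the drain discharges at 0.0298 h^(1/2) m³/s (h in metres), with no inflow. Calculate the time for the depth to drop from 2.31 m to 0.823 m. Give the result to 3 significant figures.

169 s

Volume balance on the tank: A dh/dt = −0.0298 √h.
Separate and integrate: 2(√h − √h₀) = −(0.0298/A) t.
t = 2A(√h₀ − √h)/0.0298 = 2·4.10·(√2.31 − √0.823)/0.0298
  = 8.2000 × (1.5199 − 0.90719) / 0.0298 = 168.59 s.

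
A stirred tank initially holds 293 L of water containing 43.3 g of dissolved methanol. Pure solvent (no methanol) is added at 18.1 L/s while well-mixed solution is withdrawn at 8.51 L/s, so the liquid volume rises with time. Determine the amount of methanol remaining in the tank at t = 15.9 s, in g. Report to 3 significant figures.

Let m(t) be the amount of methanol. Volume: V(t) = V₀ + (Q_in − Q_out) t = 293 + 9.5900 t; V(15.9) = 445.48 L.
Solute balance: dm/dt = 0 − Q_out C = −Q_out m/V(t).
dm/m = −Q_out dt/(V₀ + 9.5900 t); integrating gives ln(m/m₀) = −(Q_out/(Q_in−Q_out)) ln(V/V₀).
m = m₀ (V₀/V)^(Q_out/(Q_in−Q_out)) = 43.3 × (293/445.48)^(0.88738) = 29.855 g.

29.9 g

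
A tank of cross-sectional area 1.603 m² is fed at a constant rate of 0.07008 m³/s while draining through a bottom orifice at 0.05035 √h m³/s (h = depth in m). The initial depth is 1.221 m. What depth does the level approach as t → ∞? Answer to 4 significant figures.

1.937 m

Volume balance on the tank: A dh/dt = Q_in − 0.05035 √h. At steady state dh/dt = 0:
Q_in = 0.05035 √h_ss ⇒ √h_ss = 0.07008/0.05035 = 1.39186.
h_ss = 1.39186² = 1.93727 m. (Since h₀ = 1.221 m < h_ss, the level will rise toward this value.)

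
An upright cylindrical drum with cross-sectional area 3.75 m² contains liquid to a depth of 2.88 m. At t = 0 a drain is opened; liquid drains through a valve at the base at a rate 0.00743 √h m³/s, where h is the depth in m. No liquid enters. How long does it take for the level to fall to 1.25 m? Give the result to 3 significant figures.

584 s

With no inflow, A dh/dt = −0.00743 √h.
This is separable: 2 d(√h)/dt = −0.00743/A, so √h = √h₀ − (0.00743/(2A)) t.
t = 2A(√h₀ − √h)/0.00743 = 2·3.75·(√2.88 − √1.25)/0.00743
  = 7.5000 × (1.6971 − 1.1180) / 0.00743 = 584.48 s.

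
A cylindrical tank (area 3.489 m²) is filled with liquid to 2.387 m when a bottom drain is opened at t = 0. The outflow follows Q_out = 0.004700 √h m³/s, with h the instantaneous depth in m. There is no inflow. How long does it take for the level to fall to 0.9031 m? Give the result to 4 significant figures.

882.9 s

With no inflow, A dh/dt = −0.004700 √h.
Separate and integrate: 2(√h − √h₀) = −(0.004700/A) t.
t = 2A(√h₀ − √h)/0.004700 = 2·3.489·(√2.387 − √0.9031)/0.004700
  = 6.97800 × (1.54499 − 0.950316) / 0.004700 = 882.904 s.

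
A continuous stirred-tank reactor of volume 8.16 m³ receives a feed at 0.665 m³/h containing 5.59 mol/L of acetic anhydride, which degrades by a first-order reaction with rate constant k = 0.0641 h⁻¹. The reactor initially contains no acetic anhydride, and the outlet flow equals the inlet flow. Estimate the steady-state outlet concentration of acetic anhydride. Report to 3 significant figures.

3.13 mol/L

Accumulation = in − out − consumed: V dC/dt = Q C_in − Q C − k V C.
Steady state (dC/dt = 0): C_ss = Q C_in/(Q + kV) = C_in/(1 + kV/Q).
C_ss = 0.665·5.59/(0.665 + 0.0641·8.16) = 3.7174/1.1881 = 3.1289 mol/L.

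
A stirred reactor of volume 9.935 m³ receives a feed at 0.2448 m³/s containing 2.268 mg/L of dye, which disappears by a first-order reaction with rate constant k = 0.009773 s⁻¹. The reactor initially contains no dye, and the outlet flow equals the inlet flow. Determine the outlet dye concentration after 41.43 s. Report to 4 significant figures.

Species balance: V dC/dt = Q C_in − Q C − k V C.
This is linear with rate a = Q/V + k = 0.0344132 s⁻¹.
C_ss = Q C_in/(Q + kV) = 1.62391 mg/L; C(t) = C_ss + (C₀ − C_ss) e^(−a t).
C(41.43) = 1.62391 + (-1.62391)·e^(−0.0344132·41.43) = 1.62391 + (-1.62391)·0.240331 = 1.23363 mg/L.

1.234 mg/L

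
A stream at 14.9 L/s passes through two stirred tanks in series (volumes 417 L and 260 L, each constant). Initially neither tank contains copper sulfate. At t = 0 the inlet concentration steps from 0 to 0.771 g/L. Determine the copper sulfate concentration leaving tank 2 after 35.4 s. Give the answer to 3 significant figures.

0.361 g/L

Species balance on tank i: dCᵢ/dt = (Cᵢ₋₁ − Cᵢ)/τᵢ with τᵢ = Vᵢ/Q.
τ₁ = 417/14.9 = 27.987 s; τ₂ = 260/14.9 = 17.450 s.
Solving the cascade with C₁(0)=C₂(0)=0 gives C₂(t) = C_in[1 − (τ₁ e^(−t/τ₁) − τ₂ e^(−t/τ₂))/(τ₁ − τ₂)].
At t = 35.4: e^(−t/τ₁) = 0.28227, e^(−t/τ₂) = 0.13151.
C₂ = 0.771·[1 − (27.987·0.28227 − 17.450·0.13151)/(10.537)] = 0.771·0.46806 = 0.36087 g/L.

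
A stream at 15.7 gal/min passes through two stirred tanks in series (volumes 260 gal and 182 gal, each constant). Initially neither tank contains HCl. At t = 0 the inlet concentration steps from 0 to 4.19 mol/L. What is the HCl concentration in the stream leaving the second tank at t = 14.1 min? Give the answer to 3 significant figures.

1.13 mol/L

Species balance on tank i: dCᵢ/dt = (Cᵢ₋₁ − Cᵢ)/τᵢ with τᵢ = Vᵢ/Q.
τ₁ = 260/15.7 = 16.561 min; τ₂ = 182/15.7 = 11.592 min.
Tank 1: C₁ = C_in(1 − e^(−t/τ₁)). Tank 2 (τ₁ ≠ τ₂): C₂ = C_in[1 − (τ₁ e^(−t/τ₁) − τ₂ e^(−t/τ₂))/(τ₁ − τ₂)].
At t = 14.1: e^(−t/τ₁) = 0.42681, e^(−t/τ₂) = 0.29632.
C₂ = 4.19·[1 − (16.561·0.42681 − 11.592·0.29632)/(4.9682)] = 4.19·0.26872 = 1.1259 mol/L.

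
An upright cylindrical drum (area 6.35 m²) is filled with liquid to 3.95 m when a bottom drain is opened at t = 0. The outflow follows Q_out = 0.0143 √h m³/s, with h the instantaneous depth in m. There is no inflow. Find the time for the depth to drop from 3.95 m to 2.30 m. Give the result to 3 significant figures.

418 s

A dh/dt = −Q_out = −0.0143 √h.
∫ h^(−1/2) dh = −(0.0143/A) ∫ dt, giving 2√h = 2√h₀ − (0.0143/A) t.
t = 2A(√h₀ − √h)/0.0143 = 2·6.35·(√3.95 − √2.30)/0.0143
  = 12.700 × (1.9875 − 1.5166) / 0.0143 = 418.20 s.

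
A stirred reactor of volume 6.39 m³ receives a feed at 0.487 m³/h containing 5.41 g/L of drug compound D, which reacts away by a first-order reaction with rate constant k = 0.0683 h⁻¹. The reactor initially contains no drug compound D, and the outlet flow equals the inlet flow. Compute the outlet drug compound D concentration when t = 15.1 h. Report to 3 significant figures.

Accumulation = in − out − consumed: V dC/dt = Q C_in − Q C − k V C.
dC/dt = (Q/V) C_in − (Q/V + k) C; effective rate a = Q/V + k = 0.076213 + 0.0683 = 0.14451 h⁻¹.
C_ss = Q C_in/(Q + kV) = 2.8531 g/L; C(t) = C_ss + (C₀ − C_ss) e^(−a t).
C(15.1) = 2.8531 + (-2.8531)·e^(−0.14451·15.1) = 2.8531 + (-2.8531)·0.11280 = 2.5313 g/L.

2.53 g/L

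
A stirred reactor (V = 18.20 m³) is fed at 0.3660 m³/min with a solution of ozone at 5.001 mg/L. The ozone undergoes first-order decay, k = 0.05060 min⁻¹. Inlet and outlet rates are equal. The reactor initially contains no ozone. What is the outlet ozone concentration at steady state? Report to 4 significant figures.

V dC/dt = Q(C_in − C) − k V C.
Steady state (dC/dt = 0): C_ss = Q C_in/(Q + kV) = C_in/(1 + kV/Q).
C_ss = 0.3660·5.001/(0.3660 + 0.05060·18.20) = 1.83037/1.28692 = 1.42228 mg/L.

1.422 mg/L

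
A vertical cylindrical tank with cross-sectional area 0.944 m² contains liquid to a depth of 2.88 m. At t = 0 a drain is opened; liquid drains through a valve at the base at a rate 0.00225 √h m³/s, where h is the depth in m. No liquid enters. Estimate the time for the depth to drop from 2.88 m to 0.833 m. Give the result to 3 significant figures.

658 s

Unsteady balance on liquid volume: A dh/dt = −0.00225 √h.
∫ h^(−1/2) dh = −(0.00225/A) ∫ dt, giving 2√h = 2√h₀ − (0.00225/A) t.
t = 2A(√h₀ − √h)/0.00225 = 2·0.944·(√2.88 − √0.833)/0.00225
  = 1.8880 × (1.6971 − 0.91269) / 0.00225 = 658.17 s.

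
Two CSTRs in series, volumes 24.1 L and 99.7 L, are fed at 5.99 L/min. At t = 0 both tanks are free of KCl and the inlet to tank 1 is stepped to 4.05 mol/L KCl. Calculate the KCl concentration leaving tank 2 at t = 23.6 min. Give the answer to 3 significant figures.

Time constants: τᵢ = Vᵢ/Q for each well-mixed tank.
τ₁ = 24.1/5.99 = 4.0234 min; τ₂ = 99.7/5.99 = 16.644 min.
Solving the cascade with C₁(0)=C₂(0)=0 gives C₂(t) = C_in[1 − (τ₁ e^(−t/τ₁) − τ₂ e^(−t/τ₂))/(τ₁ − τ₂)].
At t = 23.6: e^(−t/τ₁) = 0.0028350, e^(−t/τ₂) = 0.24222.
C₂ = 4.05·[1 − (4.0234·0.0028350 − 16.644·0.24222)/(-12.621)] = 4.05·0.68146 = 2.7599 mol/L.

2.76 mol/L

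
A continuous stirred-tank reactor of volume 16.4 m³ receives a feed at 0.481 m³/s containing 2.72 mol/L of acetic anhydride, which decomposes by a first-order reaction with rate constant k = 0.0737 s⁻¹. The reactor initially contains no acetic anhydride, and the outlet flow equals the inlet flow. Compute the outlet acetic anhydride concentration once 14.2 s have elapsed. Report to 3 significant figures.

0.595 mol/L

Species balance: V dC/dt = Q C_in − Q C − k V C.
dC/dt = (Q/V) C_in − (Q/V + k) C; effective rate a = Q/V + k = 0.029329 + 0.0737 = 0.10303 s⁻¹.
C_ss = Q C_in/(Q + kV) = 0.77430 mol/L; C(t) = C_ss + (C₀ − C_ss) e^(−a t).
C(14.2) = 0.77430 + (-0.77430)·e^(−0.10303·14.2) = 0.77430 + (-0.77430)·0.23154 = 0.59502 mol/L.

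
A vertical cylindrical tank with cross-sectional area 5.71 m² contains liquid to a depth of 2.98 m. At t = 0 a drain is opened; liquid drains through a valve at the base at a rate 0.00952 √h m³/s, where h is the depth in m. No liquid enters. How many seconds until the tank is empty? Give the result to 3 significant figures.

Unsteady balance on liquid volume: A dh/dt = −0.00952 √h.
Separate and integrate: 2(√h − √h₀) = −(0.00952/A) t.
Set h = 0: 2√h₀ = (0.00952/A) t_empty ⇒ t_empty = 2A√h₀/0.00952.
t_empty = 2·5.71·√2.98/0.00952 = 11.420·1.7263/0.00952 = 2070.8 s.

2070 s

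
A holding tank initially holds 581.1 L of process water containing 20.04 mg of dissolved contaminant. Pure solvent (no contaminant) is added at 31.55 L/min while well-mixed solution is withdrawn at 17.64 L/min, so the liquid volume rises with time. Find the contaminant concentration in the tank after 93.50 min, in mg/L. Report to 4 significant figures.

Let m(t) be the amount of contaminant. Volume: V(t) = V₀ + (Q_in − Q_out) t = 581.1 + 13.9100 t; V(93.50) = 1881.68 L.
Species balance (pure solvent in): dm/dt = −Q_out · m/V(t).
Separate: dm/m = −Q_out dt/V(t) ⇒ ln(m/m₀) = −(Q_out/(Q_in−Q_out)) ln(V/V₀).
m = m₀ (V₀/V)^(Q_out/(Q_in−Q_out)) = 20.04 × (581.1/1881.68)^(1.26815) = 4.51611 mg.
C = m/V = 4.51611/1881.68 = 0.00240004 mg/L.

0.002400 mg/L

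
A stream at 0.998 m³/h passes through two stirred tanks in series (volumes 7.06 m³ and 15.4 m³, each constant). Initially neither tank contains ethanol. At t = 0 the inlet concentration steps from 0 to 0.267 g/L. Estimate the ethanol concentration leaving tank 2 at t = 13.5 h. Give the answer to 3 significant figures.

Time constants: τᵢ = Vᵢ/Q for each well-mixed tank.
τ₁ = 7.06/0.998 = 7.0741 h; τ₂ = 15.4/0.998 = 15.431 h.
Tank 1: C₁ = C_in(1 − e^(−t/τ₁)). Tank 2 (τ₁ ≠ τ₂): C₂ = C_in[1 − (τ₁ e^(−t/τ₁) − τ₂ e^(−t/τ₂))/(τ₁ − τ₂)].
At t = 13.5: e^(−t/τ₁) = 0.14832, e^(−t/τ₂) = 0.41692.
C₂ = 0.267·[1 − (7.0741·0.14832 − 15.431·0.41692)/(-8.3567)] = 0.267·0.35571 = 0.094976 g/L.

0.0950 g/L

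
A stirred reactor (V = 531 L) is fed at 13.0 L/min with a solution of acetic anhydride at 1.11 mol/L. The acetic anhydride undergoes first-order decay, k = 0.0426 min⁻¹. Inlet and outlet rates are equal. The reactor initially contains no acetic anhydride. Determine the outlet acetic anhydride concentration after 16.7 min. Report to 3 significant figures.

0.273 mol/L

Species balance: V dC/dt = Q C_in − Q C − k V C.
This is linear with rate a = Q/V + k = 0.067082 min⁻¹.
C_ss = Q C_in/(Q + kV) = 0.40510 mol/L; C(t) = C_ss + (C₀ − C_ss) e^(−a t).
C(16.7) = 0.40510 + (-0.40510)·e^(−0.067082·16.7) = 0.40510 + (-0.40510)·0.32619 = 0.27296 mol/L.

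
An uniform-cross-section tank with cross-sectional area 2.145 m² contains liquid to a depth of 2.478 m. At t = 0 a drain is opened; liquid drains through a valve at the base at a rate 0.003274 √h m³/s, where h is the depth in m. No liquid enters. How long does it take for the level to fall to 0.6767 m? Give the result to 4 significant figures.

A dh/dt = −Q_out = −0.003274 √h.
This is separable: 2 d(√h)/dt = −0.003274/A, so √h = √h₀ − (0.003274/(2A)) t.
t = 2A(√h₀ − √h)/0.003274 = 2·2.145·(√2.478 − √0.6767)/0.003274
  = 4.29000 × (1.57417 − 0.822618) / 0.003274 = 984.772 s.

984.8 s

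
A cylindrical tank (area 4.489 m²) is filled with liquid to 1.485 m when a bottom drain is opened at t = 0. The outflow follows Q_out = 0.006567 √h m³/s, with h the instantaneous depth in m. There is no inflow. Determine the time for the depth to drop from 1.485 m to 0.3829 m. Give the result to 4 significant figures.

With no inflow, A dh/dt = −0.006567 √h.
This is separable: 2 d(√h)/dt = −0.006567/A, so √h = √h₀ − (0.006567/(2A)) t.
t = 2A(√h₀ − √h)/0.006567 = 2·4.489·(√1.485 − √0.3829)/0.006567
  = 8.97800 × (1.21861 − 0.618789) / 0.006567 = 820.033 s.

820.0 s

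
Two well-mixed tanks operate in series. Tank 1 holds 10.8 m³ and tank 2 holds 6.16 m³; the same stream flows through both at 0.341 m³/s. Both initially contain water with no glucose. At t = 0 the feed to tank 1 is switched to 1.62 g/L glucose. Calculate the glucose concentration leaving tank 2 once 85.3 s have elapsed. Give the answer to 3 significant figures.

1.38 g/L

Time constants: τᵢ = Vᵢ/Q for each well-mixed tank.
τ₁ = 10.8/0.341 = 31.672 s; τ₂ = 6.16/0.341 = 18.065 s.
Solving the cascade with C₁(0)=C₂(0)=0 gives C₂(t) = C_in[1 − (τ₁ e^(−t/τ₁) − τ₂ e^(−t/τ₂))/(τ₁ − τ₂)].
At t = 85.3: e^(−t/τ₁) = 0.067659, e^(−t/τ₂) = 0.0088977.
C₂ = 1.62·[1 − (31.672·0.067659 − 18.065·0.0088977)/(13.607)] = 1.62·0.85433 = 1.3840 g/L.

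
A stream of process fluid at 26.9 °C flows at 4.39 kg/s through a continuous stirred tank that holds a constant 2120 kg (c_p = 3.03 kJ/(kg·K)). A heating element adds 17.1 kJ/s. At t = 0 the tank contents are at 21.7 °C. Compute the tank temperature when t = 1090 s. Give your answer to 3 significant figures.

27.5 °C

Unsteady energy balance on the tank contents: M c_p dT/dt = ṁ c_p (T_in − T) + 17.1.
Rearrange: dT/dt = (T_ss − T)/τ with τ = M/ṁ = 482.92 s and T_ss = T_in + Q̇/(ṁ c_p) = 28.186 °C.
This is linear first-order; T(t) = T_ss + (T₀ − T_ss) e^(−t/τ).
T(1090) = 28.186 + (-6.4855)·e^(−1090/482.92) = 28.186 + (-6.4855)·0.10465 = 27.507 °C.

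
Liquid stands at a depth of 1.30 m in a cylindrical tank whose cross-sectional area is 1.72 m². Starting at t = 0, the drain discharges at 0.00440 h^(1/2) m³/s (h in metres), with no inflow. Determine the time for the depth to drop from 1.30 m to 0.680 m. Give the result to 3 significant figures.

With no inflow, A dh/dt = −0.00440 √h.
∫ h^(−1/2) dh = −(0.00440/A) ∫ dt, giving 2√h = 2√h₀ − (0.00440/A) t.
t = 2A(√h₀ − √h)/0.00440 = 2·1.72·(√1.30 − √0.680)/0.00440
  = 3.4400 × (1.1402 − 0.82462) / 0.00440 = 246.71 s.

247 s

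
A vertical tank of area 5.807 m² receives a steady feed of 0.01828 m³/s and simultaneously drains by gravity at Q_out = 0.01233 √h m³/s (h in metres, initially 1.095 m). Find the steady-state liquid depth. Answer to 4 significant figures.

2.198 m

Volume balance on the tank: A dh/dt = Q_in − 0.01233 √h. At steady state dh/dt = 0:
Q_in = 0.01233 √h_ss ⇒ √h_ss = 0.01828/0.01233 = 1.48256.
h_ss = 1.48256² = 2.19799 m. (Since h₀ = 1.095 m < h_ss, the level will rise toward this value.)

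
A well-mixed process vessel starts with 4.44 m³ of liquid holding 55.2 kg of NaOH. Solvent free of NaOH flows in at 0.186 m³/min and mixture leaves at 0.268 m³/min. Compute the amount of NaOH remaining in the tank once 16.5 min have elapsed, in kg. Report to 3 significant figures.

16.8 kg

Total volume: dV/dt = Q_in − Q_out = -0.082000 m³/min, so V(t) = 4.44 − 0.082000 t and V(16.5) = 3.0870 m³.
Solute balance: dm/dt = 0 − Q_out C = −Q_out m/V(t).
dm/m = −Q_out dt/(V₀ − 0.082000 t); integrating gives ln(m/m₀) = −(Q_out/(Q_in−Q_out)) ln(V/V₀).
m = m₀ (V₀/V)^(Q_out/(Q_in−Q_out)) = 55.2 × (4.44/3.0870)^(-3.2683) = 16.829 kg.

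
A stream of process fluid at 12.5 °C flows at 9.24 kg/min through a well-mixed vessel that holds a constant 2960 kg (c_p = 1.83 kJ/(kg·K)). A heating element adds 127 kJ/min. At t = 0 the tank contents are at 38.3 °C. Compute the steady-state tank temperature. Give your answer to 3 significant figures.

M c_p dT/dt = ṁ c_p (T_in − T) + Q̇.
At steady state dT/dt = 0 ⇒ T_ss = T_in + Q̇/(ṁ c_p) = 12.5 + 127/(9.24·1.83) = 20.011 °C.

20.0 °C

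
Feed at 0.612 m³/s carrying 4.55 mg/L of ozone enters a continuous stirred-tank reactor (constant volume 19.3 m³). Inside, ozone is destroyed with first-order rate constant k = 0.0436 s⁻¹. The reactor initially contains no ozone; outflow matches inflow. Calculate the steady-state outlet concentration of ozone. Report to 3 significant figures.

V dC/dt = Q(C_in − C) − k V C.
Steady state (dC/dt = 0): C_ss = Q C_in/(Q + kV) = C_in/(1 + kV/Q).
C_ss = 0.612·4.55/(0.612 + 0.0436·19.3) = 2.7846/1.4535 = 1.9158 mg/L.

1.92 mg/L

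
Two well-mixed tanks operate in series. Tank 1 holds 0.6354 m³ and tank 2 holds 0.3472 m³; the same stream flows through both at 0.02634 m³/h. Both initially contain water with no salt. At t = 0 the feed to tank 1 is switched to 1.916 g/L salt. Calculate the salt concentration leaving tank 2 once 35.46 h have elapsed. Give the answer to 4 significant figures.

Species balance on tank i: dCᵢ/dt = (Cᵢ₋₁ − Cᵢ)/τᵢ with τᵢ = Vᵢ/Q.
τ₁ = 0.6354/0.02634 = 24.1230 h; τ₂ = 0.3472/0.02634 = 13.1815 h.
Tank 1: C₁ = C_in(1 − e^(−t/τ₁)). Tank 2 (τ₁ ≠ τ₂): C₂ = C_in[1 − (τ₁ e^(−t/τ₁) − τ₂ e^(−t/τ₂))/(τ₁ − τ₂)].
At t = 35.46: e^(−t/τ₁) = 0.229933, e^(−t/τ₂) = 0.0678715.
C₂ = 1.916·[1 − (24.1230·0.229933 − 13.1815·0.0678715)/(10.9415)] = 1.916·0.574828 = 1.10137 g/L.

1.101 g/L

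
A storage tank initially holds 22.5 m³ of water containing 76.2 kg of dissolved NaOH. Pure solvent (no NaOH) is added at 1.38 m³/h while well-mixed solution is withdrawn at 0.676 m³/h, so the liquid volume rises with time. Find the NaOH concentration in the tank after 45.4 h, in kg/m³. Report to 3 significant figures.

0.599 kg/m³

Total volume: dV/dt = Q_in − Q_out = 0.70400 m³/h, so V(t) = 22.5 + 0.70400 t and V(45.4) = 54.462 m³.
Species balance (pure solvent in): dm/dt = −Q_out · m/V(t).
Separate: dm/m = −Q_out dt/V(t) ⇒ ln(m/m₀) = −(Q_out/(Q_in−Q_out)) ln(V/V₀).
m = m₀ (V₀/V)^(Q_out/(Q_in−Q_out)) = 76.2 × (22.5/54.462)^(0.96023) = 32.607 kg.
C = m/V = 32.607/54.462 = 0.59872 kg/m³.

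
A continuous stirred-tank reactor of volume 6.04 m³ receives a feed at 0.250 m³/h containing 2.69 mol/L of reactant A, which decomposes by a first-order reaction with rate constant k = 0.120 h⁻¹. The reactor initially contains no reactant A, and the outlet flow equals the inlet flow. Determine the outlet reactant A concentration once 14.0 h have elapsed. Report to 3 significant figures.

Accumulation = in − out − consumed: V dC/dt = Q C_in − Q C − k V C.
dC/dt = (Q/V) C_in − (Q/V + k) C; effective rate a = Q/V + k = 0.041391 + 0.120 = 0.16139 h⁻¹.
C_ss = Q C_in/(Q + kV) = 0.68989 mol/L; C(t) = C_ss + (C₀ − C_ss) e^(−a t).
C(14.0) = 0.68989 + (-0.68989)·e^(−0.16139·14.0) = 0.68989 + (-0.68989)·0.10441 = 0.61786 mol/L.

0.618 mol/L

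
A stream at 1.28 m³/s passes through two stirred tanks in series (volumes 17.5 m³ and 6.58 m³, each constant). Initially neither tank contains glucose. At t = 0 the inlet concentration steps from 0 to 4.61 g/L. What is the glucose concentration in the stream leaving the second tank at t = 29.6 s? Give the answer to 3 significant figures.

3.77 g/L

Species balance on tank i: dCᵢ/dt = (Cᵢ₋₁ − Cᵢ)/τᵢ with τᵢ = Vᵢ/Q.
τ₁ = 17.5/1.28 = 13.672 s; τ₂ = 6.58/1.28 = 5.1406 s.
Solving the cascade with C₁(0)=C₂(0)=0 gives C₂(t) = C_in[1 − (τ₁ e^(−t/τ₁) − τ₂ e^(−t/τ₂))/(τ₁ − τ₂)].
At t = 29.6: e^(−t/τ₁) = 0.11475, e^(−t/τ₂) = 0.0031572.
C₂ = 4.61·[1 − (13.672·0.11475 − 5.1406·0.0031572)/(8.5312)] = 4.61·0.81801 = 3.7710 g/L.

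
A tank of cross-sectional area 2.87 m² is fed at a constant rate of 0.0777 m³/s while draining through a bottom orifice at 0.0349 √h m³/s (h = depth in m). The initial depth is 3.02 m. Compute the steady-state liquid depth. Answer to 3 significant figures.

4.96 m

Accumulation of liquid (constant cross-section A): A dh/dt = Q_in − 0.0349 √h. At steady state dh/dt = 0:
Q_in = 0.0349 √h_ss ⇒ √h_ss = 0.0777/0.0349 = 2.2264.
h_ss = 2.2264² = 4.9567 m. (Since h₀ = 3.02 m < h_ss, the level will rise toward this value.)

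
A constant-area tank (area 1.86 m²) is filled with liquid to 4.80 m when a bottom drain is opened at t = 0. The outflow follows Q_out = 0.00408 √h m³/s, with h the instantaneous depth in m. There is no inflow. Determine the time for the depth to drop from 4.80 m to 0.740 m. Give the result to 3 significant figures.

1210 s

Unsteady balance on liquid volume: A dh/dt = −0.00408 √h.
This is separable: 2 d(√h)/dt = −0.00408/A, so √h = √h₀ − (0.00408/(2A)) t.
t = 2A(√h₀ − √h)/0.00408 = 2·1.86·(√4.80 − √0.740)/0.00408
  = 3.7200 × (2.1909 − 0.86023) / 0.00408 = 1213.2 s.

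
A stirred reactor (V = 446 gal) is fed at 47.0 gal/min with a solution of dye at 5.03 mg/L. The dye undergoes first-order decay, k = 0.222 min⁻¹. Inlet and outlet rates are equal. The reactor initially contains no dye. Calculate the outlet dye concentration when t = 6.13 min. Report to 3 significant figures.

1.40 mg/L

Species balance: V dC/dt = Q C_in − Q C − k V C.
dC/dt = (Q/V) C_in − (Q/V + k) C; effective rate a = Q/V + k = 0.10538 + 0.222 = 0.32738 min⁻¹.
C_ss = Q C_in/(Q + kV) = 1.6191 mg/L; C(t) = C_ss + (C₀ − C_ss) e^(−a t).
C(6.13) = 1.6191 + (-1.6191)·e^(−0.32738·6.13) = 1.6191 + (-1.6191)·0.13441 = 1.4015 mg/L.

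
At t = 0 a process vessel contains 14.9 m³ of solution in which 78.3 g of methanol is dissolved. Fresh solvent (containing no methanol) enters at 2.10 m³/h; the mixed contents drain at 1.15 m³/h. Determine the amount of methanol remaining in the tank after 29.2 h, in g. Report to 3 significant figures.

21.9 g

Let m(t) be the amount of methanol. Volume: V(t) = V₀ + (Q_in − Q_out) t = 14.9 + 0.95000 t; V(29.2) = 42.640 m³.
No methanol enters, so dm/dt = −Q_out · (m/V).
dm/m = −Q_out dt/(V₀ + 0.95000 t); integrating gives ln(m/m₀) = −(Q_out/(Q_in−Q_out)) ln(V/V₀).
m = m₀ (V₀/V)^(Q_out/(Q_in−Q_out)) = 78.3 × (14.9/42.640)^(1.2105) = 21.928 g.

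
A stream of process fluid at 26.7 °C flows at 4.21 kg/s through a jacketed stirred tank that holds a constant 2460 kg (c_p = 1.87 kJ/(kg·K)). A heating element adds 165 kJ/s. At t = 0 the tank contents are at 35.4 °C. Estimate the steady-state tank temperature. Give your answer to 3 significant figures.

M c_p dT/dt = ṁ c_p (T_in − T) + Q̇.
At steady state dT/dt = 0 ⇒ T_ss = T_in + Q̇/(ṁ c_p) = 26.7 + 165/(4.21·1.87) = 47.659 °C.

47.7 °C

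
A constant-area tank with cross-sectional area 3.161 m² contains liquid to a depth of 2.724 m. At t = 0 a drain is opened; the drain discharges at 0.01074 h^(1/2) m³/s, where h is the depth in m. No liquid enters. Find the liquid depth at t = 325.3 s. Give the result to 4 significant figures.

1.205 m

A dh/dt = −Q_out = −0.01074 √h.
∫ h^(−1/2) dh = −(0.01074/A) ∫ dt, giving 2√h = 2√h₀ − (0.01074/A) t.
√h = √2.724 − 0.01074·325.3/(2·3.161) = 1.65045 − 0.552629 = 1.09783.
h = 1.09783² = 1.20522 m.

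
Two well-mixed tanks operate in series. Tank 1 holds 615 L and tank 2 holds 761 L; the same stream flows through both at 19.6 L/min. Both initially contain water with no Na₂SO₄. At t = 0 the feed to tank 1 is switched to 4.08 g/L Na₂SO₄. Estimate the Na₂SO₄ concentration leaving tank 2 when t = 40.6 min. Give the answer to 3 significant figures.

1.32 g/L

Time constants: τᵢ = Vᵢ/Q for each well-mixed tank.
τ₁ = 615/19.6 = 31.378 min; τ₂ = 761/19.6 = 38.827 min.
Tank 1: C₁ = C_in(1 − e^(−t/τ₁)). Tank 2 (τ₁ ≠ τ₂): C₂ = C_in[1 − (τ₁ e^(−t/τ₁) − τ₂ e^(−t/τ₂))/(τ₁ − τ₂)].
At t = 40.6: e^(−t/τ₁) = 0.27419, e^(−t/τ₂) = 0.35145.
C₂ = 4.08·[1 − (31.378·0.27419 − 38.827·0.35145)/(-7.4490)] = 4.08·0.32310 = 1.3183 g/L.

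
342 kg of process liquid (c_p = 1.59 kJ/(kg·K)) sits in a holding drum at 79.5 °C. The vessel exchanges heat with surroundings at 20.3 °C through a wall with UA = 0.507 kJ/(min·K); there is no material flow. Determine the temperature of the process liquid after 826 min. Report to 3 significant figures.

47.7 °C

Lumped-capacitance energy balance: M c_p dT/dt = UA(T_amb − T).
dT/dt = (T_ss − T)/τ with T_ss = T_amb = 20.300 °C, τ = M c_p/UA = 342·1.59/0.507 = 1072.5 min.
Solution: T(t) = T_ss + (T₀ − T_ss) e^(−t/τ).
T(826) = 20.300 + (59.200)·0.46295 = 47.707 °C.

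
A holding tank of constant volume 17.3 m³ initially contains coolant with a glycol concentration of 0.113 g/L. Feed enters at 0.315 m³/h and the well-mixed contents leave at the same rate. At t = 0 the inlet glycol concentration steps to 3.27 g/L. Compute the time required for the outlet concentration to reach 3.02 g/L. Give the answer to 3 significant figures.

Accumulation = in − out for the solute gives V dC/dt = Q(C_in − C), so τ = V/Q = 54.921 h.
C(t) = C_in + (C₀ − C_in) e^(−t/τ). Set C = 3.02 and solve for t:
e^(−t/τ) = (C − C_in)/(C₀ − C_in) = (3.02 − 3.27)/(0.113 − 3.27) = 0.079189
t = −τ ln(…) = 54.921 × 2.5359 = 139.27 h.

139 h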